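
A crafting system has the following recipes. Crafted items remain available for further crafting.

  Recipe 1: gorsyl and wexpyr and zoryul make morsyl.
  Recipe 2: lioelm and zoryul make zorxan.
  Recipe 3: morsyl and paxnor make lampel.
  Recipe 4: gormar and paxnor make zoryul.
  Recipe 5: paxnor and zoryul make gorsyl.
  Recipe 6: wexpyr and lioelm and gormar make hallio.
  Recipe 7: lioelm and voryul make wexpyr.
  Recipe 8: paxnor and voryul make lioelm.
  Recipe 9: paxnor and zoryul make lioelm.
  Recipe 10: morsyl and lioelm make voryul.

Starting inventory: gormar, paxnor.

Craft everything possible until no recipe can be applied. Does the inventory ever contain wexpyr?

wexpyr would need lioelm and voryul (Recipe 7), but voryul is never obtained.

No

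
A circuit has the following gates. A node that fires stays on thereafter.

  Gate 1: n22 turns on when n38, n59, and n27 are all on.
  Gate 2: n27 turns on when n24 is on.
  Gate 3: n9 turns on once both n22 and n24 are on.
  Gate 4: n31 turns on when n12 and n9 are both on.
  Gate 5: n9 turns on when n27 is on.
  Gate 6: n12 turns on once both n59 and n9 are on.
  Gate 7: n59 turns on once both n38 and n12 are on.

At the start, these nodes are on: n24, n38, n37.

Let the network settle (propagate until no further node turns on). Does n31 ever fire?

No

n31 would need n12 and n9 (Gate 4), but n12 never turns on.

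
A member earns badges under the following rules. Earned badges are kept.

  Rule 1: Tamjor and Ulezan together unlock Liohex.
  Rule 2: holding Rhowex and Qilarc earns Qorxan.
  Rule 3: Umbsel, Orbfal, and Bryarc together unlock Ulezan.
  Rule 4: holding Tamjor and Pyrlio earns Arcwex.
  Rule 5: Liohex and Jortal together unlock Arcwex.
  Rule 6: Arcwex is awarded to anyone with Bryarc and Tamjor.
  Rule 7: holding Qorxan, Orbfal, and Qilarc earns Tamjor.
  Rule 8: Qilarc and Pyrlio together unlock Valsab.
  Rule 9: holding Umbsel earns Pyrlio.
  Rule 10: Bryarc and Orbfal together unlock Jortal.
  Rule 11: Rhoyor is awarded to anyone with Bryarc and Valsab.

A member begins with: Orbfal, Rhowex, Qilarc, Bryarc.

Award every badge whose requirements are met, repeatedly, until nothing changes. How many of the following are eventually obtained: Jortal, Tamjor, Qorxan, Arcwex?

With Bryarc and Orbfal, Jortal is earned (Rule 10).
With Rhowex and Qilarc, Qorxan is earned (Rule 2).
With Qorxan, Orbfal, and Qilarc, Tamjor is earned (Rule 7).
With Bryarc and Tamjor, Arcwex is earned (Rule 6).
Jortal: reached.
Tamjor: reached.
Qorxan: reached.
Arcwex: reached.
All 4 are reached.

4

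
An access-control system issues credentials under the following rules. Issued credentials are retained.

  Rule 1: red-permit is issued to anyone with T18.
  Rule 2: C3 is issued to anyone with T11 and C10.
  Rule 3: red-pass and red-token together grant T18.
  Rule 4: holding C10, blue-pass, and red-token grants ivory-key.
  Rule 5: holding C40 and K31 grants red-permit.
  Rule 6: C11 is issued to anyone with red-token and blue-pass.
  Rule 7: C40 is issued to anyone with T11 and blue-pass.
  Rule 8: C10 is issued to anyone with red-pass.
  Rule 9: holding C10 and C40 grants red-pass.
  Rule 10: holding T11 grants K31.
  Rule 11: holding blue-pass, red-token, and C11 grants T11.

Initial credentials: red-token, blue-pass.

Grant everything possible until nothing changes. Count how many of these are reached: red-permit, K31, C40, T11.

4

Holding red-token and blue-pass grants C11 (Rule 6).
Holding blue-pass, red-token, and C11 grants T11 (Rule 11).
Holding T11 and blue-pass grants C40 (Rule 7).
Holding T11 grants K31 (Rule 10).
Holding C40 and K31 grants red-permit (Rule 5).
red-permit: reached.
K31: reached.
C40: reached.
T11: reached.
All 4 are reached.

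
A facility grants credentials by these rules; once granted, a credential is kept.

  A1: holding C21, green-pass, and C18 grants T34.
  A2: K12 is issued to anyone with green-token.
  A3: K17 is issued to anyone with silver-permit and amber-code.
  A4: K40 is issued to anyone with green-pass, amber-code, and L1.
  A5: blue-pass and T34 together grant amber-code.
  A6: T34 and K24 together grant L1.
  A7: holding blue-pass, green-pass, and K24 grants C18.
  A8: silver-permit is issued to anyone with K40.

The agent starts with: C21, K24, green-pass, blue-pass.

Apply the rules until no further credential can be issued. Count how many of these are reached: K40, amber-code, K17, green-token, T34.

4

Holding blue-pass, green-pass, and K24 grants C18 (A7).
Holding C21, green-pass, and C18 grants T34 (A1).
Holding T34 and K24 grants L1 (A6).
Holding blue-pass and T34 grants amber-code (A5).
Holding green-pass, amber-code, and L1 grants K40 (A4).
Holding K40 grants silver-permit (A8).
Holding silver-permit and amber-code grants K17 (A3).
K40: reached.
amber-code: reached.
K17: reached.
No rule produces green-token, and it is not given.
T34: reached.
Reached: K40, amber-code, K17, and T34 — 4 of the 5.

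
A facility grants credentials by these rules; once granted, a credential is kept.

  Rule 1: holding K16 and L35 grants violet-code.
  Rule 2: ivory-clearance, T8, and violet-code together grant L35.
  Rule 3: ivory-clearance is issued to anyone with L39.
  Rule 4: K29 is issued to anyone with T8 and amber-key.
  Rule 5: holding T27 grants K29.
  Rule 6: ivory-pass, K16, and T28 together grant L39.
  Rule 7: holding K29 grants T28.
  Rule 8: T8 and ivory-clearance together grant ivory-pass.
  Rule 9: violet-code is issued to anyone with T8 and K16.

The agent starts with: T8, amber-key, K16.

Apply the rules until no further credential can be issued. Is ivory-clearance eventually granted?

No

ivory-clearance would need L39 (Rule 3), but L39 is never granted.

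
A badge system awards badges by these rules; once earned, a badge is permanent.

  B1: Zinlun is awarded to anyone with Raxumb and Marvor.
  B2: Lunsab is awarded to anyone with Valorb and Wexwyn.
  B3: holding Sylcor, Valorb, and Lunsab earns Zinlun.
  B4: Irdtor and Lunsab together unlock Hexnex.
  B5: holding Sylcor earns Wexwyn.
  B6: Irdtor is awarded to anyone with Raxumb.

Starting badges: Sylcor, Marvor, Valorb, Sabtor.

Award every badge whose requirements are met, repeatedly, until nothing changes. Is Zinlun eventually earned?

Yes

With Sylcor, Wexwyn is earned (B5).
With Valorb and Wexwyn, Lunsab is earned (B2).
With Sylcor, Valorb, and Lunsab, Zinlun is earned (B3).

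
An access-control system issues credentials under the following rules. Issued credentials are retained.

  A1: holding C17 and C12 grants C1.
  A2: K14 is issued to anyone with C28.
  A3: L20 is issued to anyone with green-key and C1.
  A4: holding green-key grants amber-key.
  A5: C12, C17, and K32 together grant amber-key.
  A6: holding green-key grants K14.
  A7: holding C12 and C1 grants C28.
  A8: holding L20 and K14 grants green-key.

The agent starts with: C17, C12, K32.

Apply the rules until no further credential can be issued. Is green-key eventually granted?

green-key would need L20 and K14 (A8), but L20 is never granted.

No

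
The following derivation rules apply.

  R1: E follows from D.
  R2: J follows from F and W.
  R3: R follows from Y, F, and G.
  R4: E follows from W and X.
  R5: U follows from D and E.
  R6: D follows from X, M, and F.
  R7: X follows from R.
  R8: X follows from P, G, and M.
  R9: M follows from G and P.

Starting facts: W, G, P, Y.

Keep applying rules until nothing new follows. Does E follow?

Yes

G and P hold, so M follows (R9).
P, G, and M hold, so X follows (R8).
W and X hold, so E follows (R4).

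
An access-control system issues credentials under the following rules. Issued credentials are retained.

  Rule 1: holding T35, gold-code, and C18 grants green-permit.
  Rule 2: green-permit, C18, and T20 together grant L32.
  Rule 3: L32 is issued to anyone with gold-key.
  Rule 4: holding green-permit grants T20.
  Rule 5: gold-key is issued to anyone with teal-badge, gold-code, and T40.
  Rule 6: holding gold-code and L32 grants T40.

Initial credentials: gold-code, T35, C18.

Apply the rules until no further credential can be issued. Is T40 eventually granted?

Holding T35, gold-code, and C18 grants green-permit (Rule 1).
Holding green-permit grants T20 (Rule 4).
Holding green-permit, C18, and T20 grants L32 (Rule 2).
Holding gold-code and L32 grants T40 (Rule 6).

Yes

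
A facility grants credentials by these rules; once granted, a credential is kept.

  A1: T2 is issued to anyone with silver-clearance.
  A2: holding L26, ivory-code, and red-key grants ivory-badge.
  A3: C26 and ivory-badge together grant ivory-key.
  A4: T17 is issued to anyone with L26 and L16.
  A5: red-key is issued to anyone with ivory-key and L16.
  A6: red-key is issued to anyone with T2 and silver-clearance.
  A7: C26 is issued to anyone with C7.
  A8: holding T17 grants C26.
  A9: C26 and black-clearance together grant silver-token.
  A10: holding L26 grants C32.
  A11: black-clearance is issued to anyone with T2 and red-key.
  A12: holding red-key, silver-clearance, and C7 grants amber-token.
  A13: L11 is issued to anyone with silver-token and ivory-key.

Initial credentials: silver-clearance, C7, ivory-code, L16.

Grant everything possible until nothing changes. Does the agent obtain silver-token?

Holding C7 grants C26 (A7).
Holding silver-clearance grants T2 (A1).
Holding T2 and silver-clearance grants red-key (A6).
Holding T2 and red-key grants black-clearance (A11).
Holding C26 and black-clearance grants silver-token (A9).

Yes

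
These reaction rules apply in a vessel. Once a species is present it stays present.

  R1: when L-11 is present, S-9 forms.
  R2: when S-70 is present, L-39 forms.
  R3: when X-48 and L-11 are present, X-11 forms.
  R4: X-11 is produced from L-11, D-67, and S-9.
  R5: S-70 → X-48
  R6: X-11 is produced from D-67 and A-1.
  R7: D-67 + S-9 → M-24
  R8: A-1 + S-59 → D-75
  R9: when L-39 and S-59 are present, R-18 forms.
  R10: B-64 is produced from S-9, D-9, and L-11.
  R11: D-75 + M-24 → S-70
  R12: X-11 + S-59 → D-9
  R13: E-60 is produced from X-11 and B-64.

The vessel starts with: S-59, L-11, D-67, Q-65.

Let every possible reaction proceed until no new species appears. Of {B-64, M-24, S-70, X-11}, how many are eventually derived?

3

L-11 present → S-9 forms (R1).
L-11, D-67, and S-9 present → X-11 forms (R4).
D-67 and S-9 present → M-24 forms (R7).
X-11 and S-59 present → D-9 forms (R12).
S-9, D-9, and L-11 present → B-64 forms (R10).
B-64: reached.
M-24: reached.
S-70 would need D-75 and M-24 (R11), but D-75 never forms.
X-11: reached.
Reached: B-64, M-24, and X-11 — 3 of the 4.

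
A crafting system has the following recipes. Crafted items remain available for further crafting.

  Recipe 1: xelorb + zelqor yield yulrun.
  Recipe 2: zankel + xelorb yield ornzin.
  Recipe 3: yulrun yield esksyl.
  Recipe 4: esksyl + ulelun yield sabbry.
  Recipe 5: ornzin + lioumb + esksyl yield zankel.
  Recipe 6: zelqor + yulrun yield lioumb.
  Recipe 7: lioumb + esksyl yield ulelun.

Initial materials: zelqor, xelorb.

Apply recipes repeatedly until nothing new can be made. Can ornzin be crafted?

No

ornzin would need zankel and xelorb (Recipe 2), but zankel is never obtained.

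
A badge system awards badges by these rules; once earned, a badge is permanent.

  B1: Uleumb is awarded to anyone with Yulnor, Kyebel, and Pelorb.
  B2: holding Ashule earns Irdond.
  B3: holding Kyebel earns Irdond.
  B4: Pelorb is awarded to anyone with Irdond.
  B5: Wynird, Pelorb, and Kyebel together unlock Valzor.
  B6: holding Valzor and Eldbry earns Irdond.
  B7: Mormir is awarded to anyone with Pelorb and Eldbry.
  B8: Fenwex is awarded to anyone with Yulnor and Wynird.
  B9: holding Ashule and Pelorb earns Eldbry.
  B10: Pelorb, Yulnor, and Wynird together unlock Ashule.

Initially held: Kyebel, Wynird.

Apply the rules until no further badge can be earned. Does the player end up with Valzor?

Yes

With Kyebel, Irdond is earned (B3).
With Irdond, Pelorb is earned (B4).
With Wynird, Pelorb, and Kyebel, Valzor is earned (B5).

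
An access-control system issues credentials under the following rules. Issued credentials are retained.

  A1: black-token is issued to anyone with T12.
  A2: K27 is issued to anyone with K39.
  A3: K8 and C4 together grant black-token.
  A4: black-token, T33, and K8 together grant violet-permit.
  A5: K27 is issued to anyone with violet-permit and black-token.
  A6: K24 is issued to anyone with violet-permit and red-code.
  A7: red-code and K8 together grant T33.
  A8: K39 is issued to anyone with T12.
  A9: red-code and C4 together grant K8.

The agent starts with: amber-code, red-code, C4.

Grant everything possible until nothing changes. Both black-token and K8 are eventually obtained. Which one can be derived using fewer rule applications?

K8

K8: Holding red-code and C4 grants K8 (A9). [1 rule application]
black-token: Holding red-code and C4 grants K8 (A9). Holding K8 and C4 grants black-token (A3). [2 rule applications]
K8 needs fewer.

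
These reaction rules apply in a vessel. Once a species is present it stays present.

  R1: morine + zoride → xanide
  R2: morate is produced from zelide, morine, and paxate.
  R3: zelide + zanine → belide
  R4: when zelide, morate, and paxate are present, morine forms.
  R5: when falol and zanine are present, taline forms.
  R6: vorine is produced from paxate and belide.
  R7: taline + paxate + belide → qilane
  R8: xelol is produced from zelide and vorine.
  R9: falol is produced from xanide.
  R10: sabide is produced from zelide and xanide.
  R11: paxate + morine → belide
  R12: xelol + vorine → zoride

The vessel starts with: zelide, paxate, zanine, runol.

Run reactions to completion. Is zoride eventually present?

Yes

zelide and zanine present → belide forms (R3).
paxate and belide present → vorine forms (R6).
zelide and vorine present → xelol forms (R8).
xelol and vorine present → zoride forms (R12).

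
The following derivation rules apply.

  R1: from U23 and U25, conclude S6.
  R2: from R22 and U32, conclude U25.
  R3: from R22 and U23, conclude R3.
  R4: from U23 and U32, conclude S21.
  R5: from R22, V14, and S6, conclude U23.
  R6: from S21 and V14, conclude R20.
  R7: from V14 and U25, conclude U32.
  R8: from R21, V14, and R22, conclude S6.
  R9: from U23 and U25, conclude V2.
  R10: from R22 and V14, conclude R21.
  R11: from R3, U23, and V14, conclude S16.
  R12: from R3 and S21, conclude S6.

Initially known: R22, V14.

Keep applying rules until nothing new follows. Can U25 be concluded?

No

U25 would need R22 and U32 (R2), but U32 is never established.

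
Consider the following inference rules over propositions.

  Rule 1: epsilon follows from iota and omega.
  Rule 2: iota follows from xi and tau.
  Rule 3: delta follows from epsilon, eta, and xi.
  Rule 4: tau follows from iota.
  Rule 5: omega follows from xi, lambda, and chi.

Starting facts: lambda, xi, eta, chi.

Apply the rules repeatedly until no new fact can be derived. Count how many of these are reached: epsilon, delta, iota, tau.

0

epsilon would need iota and omega (Rule 1), but iota is never established.
delta would need epsilon, eta, and xi (Rule 3), but epsilon is never established.
iota would need xi and tau (Rule 2), but tau is never established.
tau would need iota (Rule 4), but iota is never established.
None of the 4 are reached.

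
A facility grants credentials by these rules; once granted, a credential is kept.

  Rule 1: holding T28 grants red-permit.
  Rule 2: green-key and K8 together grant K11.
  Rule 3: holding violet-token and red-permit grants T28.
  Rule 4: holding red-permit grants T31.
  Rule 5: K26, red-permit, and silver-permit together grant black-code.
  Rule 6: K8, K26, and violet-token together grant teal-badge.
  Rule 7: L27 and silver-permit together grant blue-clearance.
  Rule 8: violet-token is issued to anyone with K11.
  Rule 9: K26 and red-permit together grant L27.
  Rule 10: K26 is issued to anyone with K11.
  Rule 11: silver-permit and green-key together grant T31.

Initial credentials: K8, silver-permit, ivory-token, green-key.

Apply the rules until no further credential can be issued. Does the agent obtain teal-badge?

Yes

Holding green-key and K8 grants K11 (Rule 2).
Holding K11 grants violet-token (Rule 8).
Holding K11 grants K26 (Rule 10).
Holding K8, K26, and violet-token grants teal-badge (Rule 6).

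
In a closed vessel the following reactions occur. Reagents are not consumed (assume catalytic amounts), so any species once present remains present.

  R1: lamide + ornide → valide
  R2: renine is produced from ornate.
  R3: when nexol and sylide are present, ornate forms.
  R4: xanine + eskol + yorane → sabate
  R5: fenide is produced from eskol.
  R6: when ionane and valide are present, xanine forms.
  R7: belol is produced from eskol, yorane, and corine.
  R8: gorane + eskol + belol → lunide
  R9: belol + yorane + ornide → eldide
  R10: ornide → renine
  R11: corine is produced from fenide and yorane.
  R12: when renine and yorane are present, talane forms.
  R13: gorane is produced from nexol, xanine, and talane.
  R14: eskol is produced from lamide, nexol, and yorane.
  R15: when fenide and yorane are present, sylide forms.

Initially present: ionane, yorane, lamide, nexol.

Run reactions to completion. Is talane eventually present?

Yes

lamide, nexol, and yorane present → eskol forms (R14).
eskol present → fenide forms (R5).
fenide and yorane present → sylide forms (R15).
nexol and sylide present → ornate forms (R3).
ornate present → renine forms (R2).
renine and yorane present → talane forms (R12).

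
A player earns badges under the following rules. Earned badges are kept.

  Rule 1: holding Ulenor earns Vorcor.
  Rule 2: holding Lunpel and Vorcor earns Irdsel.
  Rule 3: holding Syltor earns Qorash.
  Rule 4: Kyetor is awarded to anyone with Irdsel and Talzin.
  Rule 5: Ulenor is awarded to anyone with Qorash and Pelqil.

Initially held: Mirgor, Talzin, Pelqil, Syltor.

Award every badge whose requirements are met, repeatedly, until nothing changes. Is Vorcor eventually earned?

With Syltor, Qorash is earned (Rule 3).
With Qorash and Pelqil, Ulenor is earned (Rule 5).
With Ulenor, Vorcor is earned (Rule 1).

Yes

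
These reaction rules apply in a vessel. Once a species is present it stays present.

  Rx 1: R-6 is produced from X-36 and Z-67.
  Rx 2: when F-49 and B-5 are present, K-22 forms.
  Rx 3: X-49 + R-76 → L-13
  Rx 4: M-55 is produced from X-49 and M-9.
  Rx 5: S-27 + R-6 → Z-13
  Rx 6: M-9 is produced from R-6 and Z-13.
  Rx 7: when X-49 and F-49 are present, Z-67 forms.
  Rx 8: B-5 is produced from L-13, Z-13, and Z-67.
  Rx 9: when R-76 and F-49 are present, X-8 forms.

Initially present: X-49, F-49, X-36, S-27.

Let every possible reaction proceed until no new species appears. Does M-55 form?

Yes

X-49 and F-49 present → Z-67 forms (Rx 7).
X-36 and Z-67 present → R-6 forms (Rx 1).
S-27 and R-6 present → Z-13 forms (Rx 5).
R-6 and Z-13 present → M-9 forms (Rx 6).
X-49 and M-9 present → M-55 forms (Rx 4).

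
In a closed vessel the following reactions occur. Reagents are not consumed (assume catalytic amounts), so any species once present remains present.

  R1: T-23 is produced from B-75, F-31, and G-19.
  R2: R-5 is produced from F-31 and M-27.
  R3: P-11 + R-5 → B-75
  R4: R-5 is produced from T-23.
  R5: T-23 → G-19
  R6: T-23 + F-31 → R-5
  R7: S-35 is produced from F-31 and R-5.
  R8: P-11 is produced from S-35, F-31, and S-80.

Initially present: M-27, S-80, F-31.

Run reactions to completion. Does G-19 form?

No

G-19 would need T-23 (R5), but T-23 never forms.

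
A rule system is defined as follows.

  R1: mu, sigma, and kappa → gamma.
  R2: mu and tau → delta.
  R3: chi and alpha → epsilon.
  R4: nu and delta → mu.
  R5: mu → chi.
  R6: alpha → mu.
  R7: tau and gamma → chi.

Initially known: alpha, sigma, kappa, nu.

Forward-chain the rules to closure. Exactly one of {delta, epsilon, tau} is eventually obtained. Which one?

alpha holds, so mu follows (R6).
mu holds, so chi follows (R5).
chi and alpha hold, so epsilon follows (R3).
delta would need mu and tau (R2), but tau is never established. No rule produces tau, and it is not given.

epsilon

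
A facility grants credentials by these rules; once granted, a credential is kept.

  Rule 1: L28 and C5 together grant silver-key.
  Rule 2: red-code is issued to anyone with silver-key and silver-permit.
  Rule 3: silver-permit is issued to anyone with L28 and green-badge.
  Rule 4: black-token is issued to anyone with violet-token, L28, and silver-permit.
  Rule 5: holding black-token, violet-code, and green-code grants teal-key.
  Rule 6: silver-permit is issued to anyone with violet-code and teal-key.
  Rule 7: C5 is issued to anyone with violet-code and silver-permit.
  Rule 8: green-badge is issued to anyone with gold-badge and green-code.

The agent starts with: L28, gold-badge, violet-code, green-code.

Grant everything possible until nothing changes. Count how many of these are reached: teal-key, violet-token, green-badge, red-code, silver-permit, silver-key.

4

Holding gold-badge and green-code grants green-badge (Rule 8).
Holding L28 and green-badge grants silver-permit (Rule 3).
Holding violet-code and silver-permit grants C5 (Rule 7).
Holding L28 and C5 grants silver-key (Rule 1).
Holding silver-key and silver-permit grants red-code (Rule 2).
teal-key would need black-token, violet-code, and green-code (Rule 5), but black-token is never granted.
No rule produces violet-token, and it is not given.
green-badge: reached.
red-code: reached.
silver-permit: reached.
silver-key: reached.
Reached: green-badge, red-code, silver-permit, and silver-key — 4 of the 6.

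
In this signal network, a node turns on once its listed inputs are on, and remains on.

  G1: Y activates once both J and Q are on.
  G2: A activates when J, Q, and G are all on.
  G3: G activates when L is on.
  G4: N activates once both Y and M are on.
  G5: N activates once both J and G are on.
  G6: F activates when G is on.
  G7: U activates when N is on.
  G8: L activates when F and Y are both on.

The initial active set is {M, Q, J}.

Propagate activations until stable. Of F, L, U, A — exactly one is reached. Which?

U

J and Q are on, so Y activates (G1).
G4: Y and M on → N on.
G7: N on → U on.
F would need G (G6), but G never turns on. A would need J, Q, and G (G2), but G never turns on. L would need F and Y (G8), but F never turns on.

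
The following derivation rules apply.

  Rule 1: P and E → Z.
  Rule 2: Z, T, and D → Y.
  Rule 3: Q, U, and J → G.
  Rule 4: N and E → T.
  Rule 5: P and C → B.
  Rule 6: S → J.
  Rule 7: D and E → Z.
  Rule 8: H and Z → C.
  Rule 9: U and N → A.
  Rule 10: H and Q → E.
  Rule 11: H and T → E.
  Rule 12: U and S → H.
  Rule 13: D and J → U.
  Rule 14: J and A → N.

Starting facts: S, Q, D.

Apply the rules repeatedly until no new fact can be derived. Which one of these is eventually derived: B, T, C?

C

From S, Rule 6 gives J.
D and J hold, so U follows (Rule 13).
From U and S, Rule 12 gives H.
H and Q hold, so E follows (Rule 10).
From D and E, Rule 7 gives Z.
From H and Z, Rule 8 gives C.
B would need P and C (Rule 5), but P is never established. T would need N and E (Rule 4), but N is never established.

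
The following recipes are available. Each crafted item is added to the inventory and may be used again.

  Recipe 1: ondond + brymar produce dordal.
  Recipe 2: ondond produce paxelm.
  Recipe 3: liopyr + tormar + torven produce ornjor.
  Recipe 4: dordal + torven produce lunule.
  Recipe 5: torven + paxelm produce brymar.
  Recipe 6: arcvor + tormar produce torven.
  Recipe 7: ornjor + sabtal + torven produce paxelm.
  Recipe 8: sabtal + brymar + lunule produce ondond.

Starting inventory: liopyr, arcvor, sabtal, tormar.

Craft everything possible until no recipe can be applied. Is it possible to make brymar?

Yes

Using Recipe 6, arcvor and tormar make torven.
Using Recipe 3, liopyr, tormar, and torven make ornjor.
Using Recipe 7, ornjor, sabtal, and torven make paxelm.
Using Recipe 5, torven and paxelm make brymar.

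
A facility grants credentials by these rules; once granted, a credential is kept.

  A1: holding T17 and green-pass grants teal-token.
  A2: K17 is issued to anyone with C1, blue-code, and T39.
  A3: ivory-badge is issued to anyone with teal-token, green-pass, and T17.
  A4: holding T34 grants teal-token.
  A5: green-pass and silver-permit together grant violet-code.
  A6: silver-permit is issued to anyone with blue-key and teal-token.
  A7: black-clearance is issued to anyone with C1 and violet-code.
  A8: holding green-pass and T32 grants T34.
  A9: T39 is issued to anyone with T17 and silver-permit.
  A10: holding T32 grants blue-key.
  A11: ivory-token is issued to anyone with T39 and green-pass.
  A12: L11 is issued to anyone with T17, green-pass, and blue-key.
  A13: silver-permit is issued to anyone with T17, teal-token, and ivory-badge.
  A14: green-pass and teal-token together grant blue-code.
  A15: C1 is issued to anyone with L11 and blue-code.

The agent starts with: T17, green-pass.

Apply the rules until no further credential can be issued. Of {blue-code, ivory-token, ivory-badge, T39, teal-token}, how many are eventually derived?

5

Holding T17 and green-pass grants teal-token (A1).
Holding teal-token, green-pass, and T17 grants ivory-badge (A3).
Holding green-pass and teal-token grants blue-code (A14).
Holding T17, teal-token, and ivory-badge grants silver-permit (A13).
Holding T17 and silver-permit grants T39 (A9).
Holding T39 and green-pass grants ivory-token (A11).
blue-code: reached.
ivory-token: reached.
ivory-badge: reached.
T39: reached.
teal-token: reached.
All 5 are reached.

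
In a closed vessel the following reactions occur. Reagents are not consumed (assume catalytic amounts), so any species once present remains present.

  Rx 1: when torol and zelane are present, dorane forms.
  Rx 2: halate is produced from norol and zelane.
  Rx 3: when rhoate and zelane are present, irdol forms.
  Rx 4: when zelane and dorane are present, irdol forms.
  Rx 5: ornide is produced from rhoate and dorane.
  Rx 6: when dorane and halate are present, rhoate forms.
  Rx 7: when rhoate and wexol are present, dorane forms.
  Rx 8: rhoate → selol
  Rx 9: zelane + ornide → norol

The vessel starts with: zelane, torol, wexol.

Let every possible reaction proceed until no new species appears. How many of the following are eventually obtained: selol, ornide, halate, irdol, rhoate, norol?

torol and zelane present → dorane forms (Rx 1).
zelane and dorane present → irdol forms (Rx 4).
selol would need rhoate (Rx 8), but rhoate never forms.
ornide would need rhoate and dorane (Rx 5), but rhoate never forms.
halate would need norol and zelane (Rx 2), but norol never forms.
irdol: reached.
rhoate would need dorane and halate (Rx 6), but halate never forms.
norol would need zelane and ornide (Rx 9), but ornide never forms.
Reached: irdol — 1 of the 6.

1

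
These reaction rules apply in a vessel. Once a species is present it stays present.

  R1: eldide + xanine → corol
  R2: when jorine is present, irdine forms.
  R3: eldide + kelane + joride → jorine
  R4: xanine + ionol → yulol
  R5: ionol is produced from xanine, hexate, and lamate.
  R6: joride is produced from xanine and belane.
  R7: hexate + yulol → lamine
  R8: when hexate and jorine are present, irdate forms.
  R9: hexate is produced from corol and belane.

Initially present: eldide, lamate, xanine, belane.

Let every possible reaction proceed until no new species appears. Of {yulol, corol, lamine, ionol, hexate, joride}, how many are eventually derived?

xanine and belane present → joride forms (R6).
eldide and xanine present → corol forms (R1).
corol and belane present → hexate forms (R9).
xanine, hexate, and lamate present → ionol forms (R5).
xanine and ionol present → yulol forms (R4).
hexate and yulol present → lamine forms (R7).
yulol: reached.
corol: reached.
lamine: reached.
ionol: reached.
hexate: reached.
joride: reached.
All 6 are reached.

6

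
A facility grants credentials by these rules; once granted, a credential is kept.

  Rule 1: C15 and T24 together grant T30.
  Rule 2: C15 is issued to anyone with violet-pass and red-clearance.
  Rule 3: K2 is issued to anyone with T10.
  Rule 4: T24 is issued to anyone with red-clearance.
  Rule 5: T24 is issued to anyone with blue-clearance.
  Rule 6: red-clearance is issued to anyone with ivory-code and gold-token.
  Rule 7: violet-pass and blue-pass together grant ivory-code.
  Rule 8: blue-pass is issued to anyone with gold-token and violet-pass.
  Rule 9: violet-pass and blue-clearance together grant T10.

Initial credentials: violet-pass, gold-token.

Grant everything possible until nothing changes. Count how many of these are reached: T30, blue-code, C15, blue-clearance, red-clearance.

3

Holding gold-token and violet-pass grants blue-pass (Rule 8).
Holding violet-pass and blue-pass grants ivory-code (Rule 7).
Holding ivory-code and gold-token grants red-clearance (Rule 6).
Holding red-clearance grants T24 (Rule 4).
Holding violet-pass and red-clearance grants C15 (Rule 2).
Holding C15 and T24 grants T30 (Rule 1).
T30: reached.
No rule produces blue-code, and it is not given.
C15: reached.
No rule produces blue-clearance, and it is not given.
red-clearance: reached.
Reached: T30, C15, and red-clearance — 3 of the 5.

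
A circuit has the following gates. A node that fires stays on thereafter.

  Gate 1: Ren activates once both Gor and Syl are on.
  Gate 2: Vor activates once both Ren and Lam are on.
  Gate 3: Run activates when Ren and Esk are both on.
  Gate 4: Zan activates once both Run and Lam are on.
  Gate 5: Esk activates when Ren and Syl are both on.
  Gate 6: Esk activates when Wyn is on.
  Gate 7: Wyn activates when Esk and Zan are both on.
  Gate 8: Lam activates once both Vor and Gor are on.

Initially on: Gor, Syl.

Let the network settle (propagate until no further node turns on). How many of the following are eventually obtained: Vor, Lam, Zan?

Vor would need Ren and Lam (Gate 2), but Lam never turns on.
Lam would need Vor and Gor (Gate 8), but Vor never turns on.
Zan would need Run and Lam (Gate 4), but Lam never turns on.
None of the 3 are reached.

0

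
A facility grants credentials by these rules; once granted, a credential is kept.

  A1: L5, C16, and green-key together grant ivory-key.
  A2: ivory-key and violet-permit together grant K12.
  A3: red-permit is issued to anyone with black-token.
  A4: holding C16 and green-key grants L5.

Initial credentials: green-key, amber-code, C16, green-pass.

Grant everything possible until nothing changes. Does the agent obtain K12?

K12 would need ivory-key and violet-permit (A2), but violet-permit is never granted.

No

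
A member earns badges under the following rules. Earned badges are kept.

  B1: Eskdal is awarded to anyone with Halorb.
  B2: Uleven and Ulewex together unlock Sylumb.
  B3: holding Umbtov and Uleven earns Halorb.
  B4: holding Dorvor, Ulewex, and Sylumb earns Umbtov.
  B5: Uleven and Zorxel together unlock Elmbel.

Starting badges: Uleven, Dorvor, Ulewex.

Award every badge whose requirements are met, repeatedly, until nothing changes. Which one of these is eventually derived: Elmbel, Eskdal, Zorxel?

Eskdal

With Uleven and Ulewex, Sylumb is earned (B2).
With Dorvor, Ulewex, and Sylumb, Umbtov is earned (B4).
With Umbtov and Uleven, Halorb is earned (B3).
With Halorb, Eskdal is earned (B1).
No rule produces Zorxel, and it is not given. Elmbel would need Uleven and Zorxel (B5), but Zorxel is never earned.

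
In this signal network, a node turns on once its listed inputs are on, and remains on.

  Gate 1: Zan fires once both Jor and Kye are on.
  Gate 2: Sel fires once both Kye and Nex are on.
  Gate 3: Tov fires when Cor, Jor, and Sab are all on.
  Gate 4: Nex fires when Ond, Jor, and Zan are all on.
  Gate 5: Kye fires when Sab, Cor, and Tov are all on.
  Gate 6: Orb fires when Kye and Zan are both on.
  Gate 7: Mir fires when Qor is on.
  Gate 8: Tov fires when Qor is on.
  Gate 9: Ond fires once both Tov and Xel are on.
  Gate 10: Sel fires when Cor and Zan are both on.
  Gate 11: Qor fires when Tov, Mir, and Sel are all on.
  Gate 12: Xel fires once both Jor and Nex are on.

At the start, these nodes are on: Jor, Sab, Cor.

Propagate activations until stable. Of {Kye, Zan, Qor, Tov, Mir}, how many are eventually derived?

Gate 3: Cor, Jor, and Sab on → Tov on.
Sab, Cor, and Tov are on, so Kye fires (Gate 5).
Jor and Kye are on, so Zan fires (Gate 1).
Kye: reached.
Zan: reached.
Qor would need Tov, Mir, and Sel (Gate 11), but Mir never turns on.
Tov: reached.
Mir would need Qor (Gate 7), but Qor never turns on.
Reached: Kye, Zan, and Tov — 3 of the 5.

3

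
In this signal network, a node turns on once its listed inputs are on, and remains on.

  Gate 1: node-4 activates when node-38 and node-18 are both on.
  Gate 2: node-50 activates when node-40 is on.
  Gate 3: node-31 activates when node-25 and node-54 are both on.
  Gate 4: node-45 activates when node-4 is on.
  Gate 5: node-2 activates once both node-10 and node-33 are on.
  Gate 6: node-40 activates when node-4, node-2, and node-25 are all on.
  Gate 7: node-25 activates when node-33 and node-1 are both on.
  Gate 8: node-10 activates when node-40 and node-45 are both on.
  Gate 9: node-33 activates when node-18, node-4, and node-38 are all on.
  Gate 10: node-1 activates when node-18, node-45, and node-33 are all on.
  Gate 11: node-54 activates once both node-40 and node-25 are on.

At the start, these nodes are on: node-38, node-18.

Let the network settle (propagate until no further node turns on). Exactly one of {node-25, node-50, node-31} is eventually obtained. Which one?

Gate 1: node-38 and node-18 on → node-4 on.
Gate 9: node-18, node-4, and node-38 on → node-33 on.
node-4 is on, so node-45 activates (Gate 4).
node-18, node-45, and node-33 are on, so node-1 activates (Gate 10).
node-33 and node-1 are on, so node-25 activates (Gate 7).
node-31 would need node-25 and node-54 (Gate 3), but node-54 never turns on. node-50 would need node-40 (Gate 2), but node-40 never turns on.

node-25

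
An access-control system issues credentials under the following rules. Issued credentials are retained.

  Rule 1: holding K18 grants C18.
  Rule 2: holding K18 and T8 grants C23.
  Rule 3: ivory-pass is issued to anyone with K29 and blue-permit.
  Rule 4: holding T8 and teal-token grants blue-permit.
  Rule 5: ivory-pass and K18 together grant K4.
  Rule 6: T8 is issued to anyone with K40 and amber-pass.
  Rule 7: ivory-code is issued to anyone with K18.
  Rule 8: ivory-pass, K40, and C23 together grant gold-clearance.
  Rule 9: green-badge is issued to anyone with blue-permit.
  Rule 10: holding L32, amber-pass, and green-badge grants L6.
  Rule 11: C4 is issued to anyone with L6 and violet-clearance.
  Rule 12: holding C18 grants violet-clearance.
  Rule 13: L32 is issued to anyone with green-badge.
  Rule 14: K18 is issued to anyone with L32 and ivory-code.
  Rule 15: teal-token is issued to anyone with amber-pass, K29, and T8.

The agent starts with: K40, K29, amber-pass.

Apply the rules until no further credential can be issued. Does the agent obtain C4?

No

C4 would need L6 and violet-clearance (Rule 11), but violet-clearance is never granted.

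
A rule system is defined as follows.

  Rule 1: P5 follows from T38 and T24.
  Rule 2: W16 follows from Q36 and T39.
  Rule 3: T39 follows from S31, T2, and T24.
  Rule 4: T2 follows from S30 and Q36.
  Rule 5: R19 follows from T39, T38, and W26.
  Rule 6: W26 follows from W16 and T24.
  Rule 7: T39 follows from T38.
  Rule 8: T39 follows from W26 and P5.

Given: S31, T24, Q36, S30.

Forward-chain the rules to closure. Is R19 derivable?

No

R19 would need T39, T38, and W26 (Rule 5), but T38 is never established.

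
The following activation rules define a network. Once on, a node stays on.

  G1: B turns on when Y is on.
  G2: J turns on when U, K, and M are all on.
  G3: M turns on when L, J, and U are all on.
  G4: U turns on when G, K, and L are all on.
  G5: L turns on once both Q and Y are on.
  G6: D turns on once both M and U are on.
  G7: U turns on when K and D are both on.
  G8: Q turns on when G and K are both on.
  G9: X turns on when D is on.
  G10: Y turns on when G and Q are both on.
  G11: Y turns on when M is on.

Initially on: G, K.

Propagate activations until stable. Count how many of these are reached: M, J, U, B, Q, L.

4

G and K are on, so Q turns on (G8).
G and Q are on, so Y turns on (G10).
G5: Q and Y on → L on.
Y is on, so B turns on (G1).
G4: G, K, and L on → U on.
M would need L, J, and U (G3), but J never turns on.
J would need U, K, and M (G2), but M never turns on.
U: reached.
B: reached.
Q: reached.
L: reached.
Reached: U, B, Q, and L — 4 of the 6.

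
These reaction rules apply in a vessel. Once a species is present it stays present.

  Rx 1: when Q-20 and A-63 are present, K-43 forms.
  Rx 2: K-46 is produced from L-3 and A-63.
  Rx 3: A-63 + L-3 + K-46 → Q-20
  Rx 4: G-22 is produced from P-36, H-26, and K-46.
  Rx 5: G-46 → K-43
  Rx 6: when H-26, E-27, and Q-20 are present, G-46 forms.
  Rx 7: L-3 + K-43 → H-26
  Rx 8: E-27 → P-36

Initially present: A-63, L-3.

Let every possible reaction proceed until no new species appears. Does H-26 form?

L-3 and A-63 present → K-46 forms (Rx 2).
A-63, L-3, and K-46 present → Q-20 forms (Rx 3).
Q-20 and A-63 present → K-43 forms (Rx 1).
L-3 and K-43 present → H-26 forms (Rx 7).

Yes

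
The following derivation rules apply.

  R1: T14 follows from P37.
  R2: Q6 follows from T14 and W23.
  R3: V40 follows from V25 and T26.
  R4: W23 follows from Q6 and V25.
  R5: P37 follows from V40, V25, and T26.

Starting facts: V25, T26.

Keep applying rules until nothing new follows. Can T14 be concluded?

From V25 and T26, R3 gives V40.
V40, V25, and T26 hold, so P37 follows (R5).
P37 holds, so T14 follows (R1).

Yes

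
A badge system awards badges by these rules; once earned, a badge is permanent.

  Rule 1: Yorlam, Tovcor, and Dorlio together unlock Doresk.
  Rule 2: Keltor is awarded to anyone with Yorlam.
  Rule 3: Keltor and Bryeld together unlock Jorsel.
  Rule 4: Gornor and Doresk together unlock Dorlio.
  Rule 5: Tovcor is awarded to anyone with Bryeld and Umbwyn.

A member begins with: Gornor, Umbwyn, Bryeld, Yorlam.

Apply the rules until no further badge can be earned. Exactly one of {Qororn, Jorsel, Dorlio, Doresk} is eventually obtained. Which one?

With Yorlam, Keltor is earned (Rule 2).
With Keltor and Bryeld, Jorsel is earned (Rule 3).
Doresk would need Yorlam, Tovcor, and Dorlio (Rule 1), but Dorlio is never earned. No rule produces Qororn, and it is not given. Dorlio would need Gornor and Doresk (Rule 4), but Doresk is never earned.

Jorsel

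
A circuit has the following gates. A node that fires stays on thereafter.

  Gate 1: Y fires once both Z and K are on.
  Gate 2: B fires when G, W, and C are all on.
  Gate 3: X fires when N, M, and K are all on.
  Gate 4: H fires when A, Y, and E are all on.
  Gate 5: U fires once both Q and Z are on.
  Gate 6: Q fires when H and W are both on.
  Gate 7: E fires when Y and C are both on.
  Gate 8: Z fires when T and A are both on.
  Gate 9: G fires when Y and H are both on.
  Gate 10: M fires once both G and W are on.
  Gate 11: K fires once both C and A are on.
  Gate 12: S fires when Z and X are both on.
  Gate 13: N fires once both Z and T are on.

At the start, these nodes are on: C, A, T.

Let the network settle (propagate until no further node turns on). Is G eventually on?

Yes

Gate 11: C and A on → K on.
Gate 8: T and A on → Z on.
Z and K are on, so Y fires (Gate 1).
Y and C are on, so E fires (Gate 7).
A, Y, and E are on, so H fires (Gate 4).
Gate 9: Y and H on → G on.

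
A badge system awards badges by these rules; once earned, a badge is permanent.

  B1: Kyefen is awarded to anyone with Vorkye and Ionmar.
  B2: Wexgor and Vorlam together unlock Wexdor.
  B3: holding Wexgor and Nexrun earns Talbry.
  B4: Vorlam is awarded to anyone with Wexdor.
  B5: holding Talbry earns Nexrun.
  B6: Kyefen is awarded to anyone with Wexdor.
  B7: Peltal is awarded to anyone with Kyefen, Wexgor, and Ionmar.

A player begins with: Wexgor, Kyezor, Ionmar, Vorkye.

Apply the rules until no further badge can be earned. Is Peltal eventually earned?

Yes

With Vorkye and Ionmar, Kyefen is earned (B1).
With Kyefen, Wexgor, and Ionmar, Peltal is earned (B7).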